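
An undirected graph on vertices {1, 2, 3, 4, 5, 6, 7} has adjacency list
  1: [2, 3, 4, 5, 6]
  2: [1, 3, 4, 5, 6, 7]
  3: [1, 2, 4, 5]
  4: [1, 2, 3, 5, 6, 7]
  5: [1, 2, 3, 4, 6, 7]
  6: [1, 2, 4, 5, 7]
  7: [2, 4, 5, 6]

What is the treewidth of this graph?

A width-4 tree decomposition is:
Bags: B1 = {1, 2, 3, 4, 5}  B2 = {1, 2, 4, 5, 6}  B3 = {2, 4, 5, 6, 7}
Tree: B1–B2, B2–B3
Each bag holds 5 vertices, so the decomposition has width 4, which upper-bounds the treewidth. On the other hand G contains the 5-clique {1, 2, 3, 4, 5}. A clique must lie in a single bag of any decomposition, so no decomposition can have width below 4. Therefore the treewidth is 4.

4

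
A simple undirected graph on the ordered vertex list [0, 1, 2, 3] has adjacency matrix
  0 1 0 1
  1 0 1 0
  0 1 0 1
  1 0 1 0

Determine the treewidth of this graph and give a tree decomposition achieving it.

The largest bag has 3 vertices, giving width 2; this decomposition certifies tw(G) ≤ 2. For the lower bound, G contains the cycle 2–3–0–1–2, so G is not a forest; only forests have treewidth ≤ 1, hence tw(G) ≥ 2. Therefore the treewidth is 2.

Treewidth 2.
One such decomposition:
Bags: B1 = {0, 2, 3}  B2 = {0, 1, 2}
Tree: B1–B2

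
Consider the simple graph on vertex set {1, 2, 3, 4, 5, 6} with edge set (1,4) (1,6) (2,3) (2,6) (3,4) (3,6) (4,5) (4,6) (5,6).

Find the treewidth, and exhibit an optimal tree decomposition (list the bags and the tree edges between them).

Treewidth 2.
One optimal decomposition is:
Bags: B1 = {4, 5, 6}  B2 = {1, 4, 6}  B3 = {3, 4, 6}  B4 = {2, 3, 6}
Tree: B1–B2, B1–B3, B3–B4

Each bag holds 3 vertices, so the decomposition has width 2, which upper-bounds the treewidth. For the lower bound, the 3 vertices {2, 3, 6} are pairwise adjacent, and any tree decomposition puts a clique entirely inside one bag — forcing width ≥ 2. The upper and lower bounds meet at 2, so that is the treewidth.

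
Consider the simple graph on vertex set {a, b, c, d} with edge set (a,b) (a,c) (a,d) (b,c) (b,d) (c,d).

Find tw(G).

3

A width-3 tree decomposition is:
Bags: B1 = {a, b, c, d}
Tree: (single bag)
With just one bag of size 4, the width is 4 − 1 = 3, so tw(G) ≤ 3. For the lower bound, the 4 vertices {a, b, c, d} are pairwise adjacent, and any tree decomposition puts a clique entirely inside one bag — forcing width ≥ 3. The upper and lower bounds meet at 3, so that is the treewidth.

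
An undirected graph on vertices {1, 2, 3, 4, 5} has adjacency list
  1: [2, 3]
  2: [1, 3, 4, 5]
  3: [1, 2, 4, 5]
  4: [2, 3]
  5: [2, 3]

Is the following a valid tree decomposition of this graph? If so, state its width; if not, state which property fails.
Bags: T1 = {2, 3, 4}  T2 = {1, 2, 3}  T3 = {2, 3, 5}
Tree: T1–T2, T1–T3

Every vertex of G appears in some bag (union = {1, 2, 3, 4, 5}); every edge is covered by a bag; and for each vertex v the set of bags containing v is connected in the bag tree. The decomposition is therefore valid. The largest bag has 3 vertices, so the width is 2.

Yes; width 2.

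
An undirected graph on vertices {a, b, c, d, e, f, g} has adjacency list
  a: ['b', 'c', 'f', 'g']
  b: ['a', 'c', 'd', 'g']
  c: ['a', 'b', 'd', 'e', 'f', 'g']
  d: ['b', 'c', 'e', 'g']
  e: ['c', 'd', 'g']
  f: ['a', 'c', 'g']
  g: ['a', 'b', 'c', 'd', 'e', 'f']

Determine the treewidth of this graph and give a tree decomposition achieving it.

The largest bag has 4 vertices, giving width 3; this decomposition certifies tw(G) ≤ 3. On the other hand G contains the 4-clique {c, d, e, g}. A clique must lie in a single bag of any decomposition, so no decomposition can have width below 3. The upper and lower bounds meet at 3, so that is the treewidth.

Treewidth 3.
One optimal decomposition is:
Bags: B1 = {b, c, d, g}  B2 = {a, b, c, g}  B3 = {c, d, e, g}  B4 = {a, c, f, g}
Tree: B1–B2, B1–B3, B2–B4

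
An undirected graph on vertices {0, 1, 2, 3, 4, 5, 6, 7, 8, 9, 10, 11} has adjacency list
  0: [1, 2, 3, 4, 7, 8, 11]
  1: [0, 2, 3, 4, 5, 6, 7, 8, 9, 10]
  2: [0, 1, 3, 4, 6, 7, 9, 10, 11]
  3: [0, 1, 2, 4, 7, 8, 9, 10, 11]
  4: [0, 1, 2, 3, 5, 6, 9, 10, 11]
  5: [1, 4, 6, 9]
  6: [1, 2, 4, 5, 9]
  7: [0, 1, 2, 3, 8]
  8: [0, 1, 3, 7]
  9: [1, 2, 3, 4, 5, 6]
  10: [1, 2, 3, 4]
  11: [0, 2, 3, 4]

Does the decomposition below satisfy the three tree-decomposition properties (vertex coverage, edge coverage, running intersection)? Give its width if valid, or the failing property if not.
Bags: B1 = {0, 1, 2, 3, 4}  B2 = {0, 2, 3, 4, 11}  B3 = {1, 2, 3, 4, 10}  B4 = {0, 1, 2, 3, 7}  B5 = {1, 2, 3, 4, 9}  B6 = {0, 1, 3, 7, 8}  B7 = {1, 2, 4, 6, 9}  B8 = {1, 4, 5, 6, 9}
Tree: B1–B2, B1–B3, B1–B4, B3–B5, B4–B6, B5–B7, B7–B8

Vertex coverage: the bags together contain {0, 1, 2, 3, 4, 5, 6, 7, 8, 9, 10, 11}, the full vertex set. Edge coverage: each edge of G has both endpoints in at least one bag. Running intersection: for every vertex, the bags containing it form a connected subtree. All three properties hold, so this is a valid tree decomposition of width max|bag| − 1 = 4, and hence tw(G) ≤ 4.

Yes; width 4.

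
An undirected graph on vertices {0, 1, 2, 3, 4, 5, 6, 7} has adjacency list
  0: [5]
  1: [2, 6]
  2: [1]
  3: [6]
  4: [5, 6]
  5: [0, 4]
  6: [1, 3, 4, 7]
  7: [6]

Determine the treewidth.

A width-1 tree decomposition is:
Bags: B1 = {6, 7}  B2 = {4, 6}  B3 = {4, 5}  B4 = {3, 6}  B5 = {1, 6}  B6 = {1, 2}  B7 = {0, 5}
Tree: B1–B2, B2–B3, B1–B4, B4–B5, B5–B6, B3–B7
The largest bag has 2 vertices, giving width 1; this decomposition certifies tw(G) ≤ 1. G has an edge, so its treewidth is at least 1. Hence tw(G) = 1 exactly.

1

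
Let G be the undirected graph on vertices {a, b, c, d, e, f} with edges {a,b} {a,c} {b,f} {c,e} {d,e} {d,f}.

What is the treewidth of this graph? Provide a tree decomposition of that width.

Treewidth 2.
One such decomposition:
Bags: B1 = {a, b, c}  B2 = {b, c, f}  B3 = {c, d, f}  B4 = {c, d, e}
Tree: B1–B2, B2–B3, B3–B4

Every bag has size at most 3, so the width is 3 − 1 = 2 and tw(G) ≤ 2. The edges c–a–b–f–d–e–c form a cycle, so G is not a tree and its treewidth is at least 2. Therefore the treewidth is 2.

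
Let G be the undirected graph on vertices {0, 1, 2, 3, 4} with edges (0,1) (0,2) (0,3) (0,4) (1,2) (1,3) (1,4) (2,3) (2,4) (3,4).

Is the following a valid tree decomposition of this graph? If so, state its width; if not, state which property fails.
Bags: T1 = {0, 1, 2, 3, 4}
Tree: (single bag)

Yes; width 4.

Checking the three conditions: (i) the bags cover all of {0, 1, 2, 3, 4}; (ii) for each edge, some bag contains both endpoints; (iii) the bags containing any fixed vertex form a subtree. All hold, so the decomposition is valid with width 5 − 1 = 4.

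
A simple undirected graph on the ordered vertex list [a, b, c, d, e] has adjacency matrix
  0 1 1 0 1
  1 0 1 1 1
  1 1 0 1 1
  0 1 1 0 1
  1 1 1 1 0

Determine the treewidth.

A width-3 tree decomposition is:
Bags: B1 = {a, b, c, e}  B2 = {b, c, d, e}
Tree: B1–B2
Every bag has size at most 4, so the width is 4 − 1 = 3 and tw(G) ≤ 3. On the other hand G contains the 4-clique {b, c, d, e}. A clique must lie in a single bag of any decomposition, so no decomposition can have width below 3. The upper and lower bounds meet at 3, so that is the treewidth.

3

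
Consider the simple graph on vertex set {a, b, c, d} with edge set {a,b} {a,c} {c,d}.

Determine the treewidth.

A width-1 tree decomposition is:
Bags: B1 = {a, b}  B2 = {a, c}  B3 = {c, d}
Tree: B1–B2, B2–B3
The largest bag has 2 vertices, giving width 1; this decomposition certifies tw(G) ≤ 1. Since G has at least one edge (e.g. b–a), it is not an edgeless graph, so tw(G) ≥ 1. Combining the bounds, tw(G) = 1.

1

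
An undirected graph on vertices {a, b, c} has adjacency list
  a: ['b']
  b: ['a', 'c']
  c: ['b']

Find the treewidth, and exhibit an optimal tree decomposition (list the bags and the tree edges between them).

The largest bag has 2 vertices, giving width 1; this decomposition certifies tw(G) ≤ 1. Any graph with an edge has treewidth ≥ 1, and G has the edge b–a. The upper and lower bounds meet at 1, so that is the treewidth.

Treewidth 1.
One optimal decomposition is:
Bags: B1 = {a, b}  B2 = {b, c}
Tree: B1–B2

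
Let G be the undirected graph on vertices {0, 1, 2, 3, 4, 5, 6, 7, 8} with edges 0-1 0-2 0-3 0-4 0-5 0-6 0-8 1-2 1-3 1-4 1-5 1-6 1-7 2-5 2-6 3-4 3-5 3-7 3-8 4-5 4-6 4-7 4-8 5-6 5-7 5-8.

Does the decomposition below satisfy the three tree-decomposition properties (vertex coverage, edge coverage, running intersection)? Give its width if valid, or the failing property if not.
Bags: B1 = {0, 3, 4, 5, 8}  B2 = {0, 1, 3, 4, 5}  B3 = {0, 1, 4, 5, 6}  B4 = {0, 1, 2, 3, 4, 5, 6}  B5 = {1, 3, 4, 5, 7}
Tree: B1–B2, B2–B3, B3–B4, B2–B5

A tree decomposition must satisfy three properties: every vertex lies in some bag; for every edge, both endpoints lie together in some bag; and for every vertex, the bags containing it form a connected subtree. Here bags containing vertex 3 are not connected in the tree, so the decomposition is invalid.

No — bags containing vertex 3 are not connected in the tree.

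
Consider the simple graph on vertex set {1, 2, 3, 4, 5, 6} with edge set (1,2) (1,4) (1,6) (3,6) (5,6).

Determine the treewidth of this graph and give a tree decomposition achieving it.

The largest bag has 2 vertices, giving width 1; this decomposition certifies tw(G) ≤ 1. Since G has at least one edge (e.g. 1–6), it is not an edgeless graph, so tw(G) ≥ 1. Therefore the treewidth is 1.

Treewidth 1.
One optimal decomposition is:
Bags: B1 = {1, 6}  B2 = {3, 6}  B3 = {1, 4}  B4 = {1, 2}  B5 = {5, 6}
Tree: B1–B2, B1–B3, B3–B4, B1–B5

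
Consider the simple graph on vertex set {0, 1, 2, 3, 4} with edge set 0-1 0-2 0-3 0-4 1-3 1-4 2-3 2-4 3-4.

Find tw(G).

3

A width-3 tree decomposition is:
Bags: B1 = {0, 1, 3, 4}  B2 = {0, 2, 3, 4}
Tree: B1–B2
The largest bag has 4 vertices, giving width 3; this decomposition certifies tw(G) ≤ 3. Conversely, {0, 1, 3, 4} is a clique of size 4, and the vertices of any clique must share a bag in every tree decomposition; so some bag has ≥ 4 vertices and tw(G) ≥ 3. The upper and lower bounds meet at 3, so that is the treewidth.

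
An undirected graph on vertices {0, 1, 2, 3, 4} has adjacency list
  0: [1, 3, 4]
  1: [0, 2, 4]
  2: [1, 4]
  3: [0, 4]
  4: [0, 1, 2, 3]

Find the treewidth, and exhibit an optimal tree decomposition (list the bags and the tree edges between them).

Treewidth 2.
Bags: B1 = {0, 1, 4}  B2 = {0, 3, 4}  B3 = {1, 2, 4}
Tree: B1–B2, B1–B3

The largest bag has 3 vertices, giving width 2; this decomposition certifies tw(G) ≤ 2. On the other hand G contains the 3-clique {0, 1, 4}. A clique must lie in a single bag of any decomposition, so no decomposition can have width below 2. Therefore the treewidth is 2.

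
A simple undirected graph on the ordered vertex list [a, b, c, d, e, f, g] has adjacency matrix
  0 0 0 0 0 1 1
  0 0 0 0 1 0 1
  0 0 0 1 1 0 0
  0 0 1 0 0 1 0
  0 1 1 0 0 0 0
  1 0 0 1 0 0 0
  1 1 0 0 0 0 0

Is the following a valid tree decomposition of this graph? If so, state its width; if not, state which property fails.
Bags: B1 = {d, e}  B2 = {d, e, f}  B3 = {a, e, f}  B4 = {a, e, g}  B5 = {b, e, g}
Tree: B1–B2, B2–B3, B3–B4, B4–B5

No — vertex c appears in no bag.

A tree decomposition must satisfy three properties: every vertex lies in some bag; for every edge, both endpoints lie together in some bag; and for every vertex, the bags containing it form a connected subtree. Here vertex c appears in no bag, so the decomposition is invalid.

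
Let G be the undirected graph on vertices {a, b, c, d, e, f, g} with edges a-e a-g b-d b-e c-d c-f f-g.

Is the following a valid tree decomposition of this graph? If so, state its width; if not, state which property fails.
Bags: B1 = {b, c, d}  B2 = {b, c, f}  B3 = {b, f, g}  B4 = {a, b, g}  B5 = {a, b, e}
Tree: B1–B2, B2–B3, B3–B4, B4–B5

Yes; width 2.

Vertex coverage: the bags together contain {a, b, c, d, e, f, g}, the full vertex set. Edge coverage: each edge of G has both endpoints in at least one bag. Running intersection: for every vertex, the bags containing it form a connected subtree. All three properties hold, so this is a valid tree decomposition of width max|bag| − 1 = 2, and hence tw(G) ≤ 2.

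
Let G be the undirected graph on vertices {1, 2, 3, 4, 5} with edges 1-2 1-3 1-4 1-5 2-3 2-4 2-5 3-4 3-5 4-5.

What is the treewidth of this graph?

4

A width-4 tree decomposition is:
Bags: B1 = {1, 2, 3, 4, 5}
Tree: (single bag)
A single bag containing all 5 vertices is trivially a valid decomposition of width 4. On the other hand G contains the 5-clique {1, 2, 3, 4, 5}. A clique must lie in a single bag of any decomposition, so no decomposition can have width below 4. Hence tw(G) = 4 exactly.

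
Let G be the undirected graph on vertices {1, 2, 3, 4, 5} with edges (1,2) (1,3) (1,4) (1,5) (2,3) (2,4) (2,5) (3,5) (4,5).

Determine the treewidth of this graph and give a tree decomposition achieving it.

Each bag holds 4 vertices, so the decomposition has width 3, which upper-bounds the treewidth. For the lower bound, the 4 vertices {1, 2, 3, 5} are pairwise adjacent, and any tree decomposition puts a clique entirely inside one bag — forcing width ≥ 3. Hence tw(G) = 3 exactly.

Treewidth 3.
One such decomposition:
Bags: B1 = {1, 2, 3, 5}  B2 = {1, 2, 4, 5}
Tree: B1–B2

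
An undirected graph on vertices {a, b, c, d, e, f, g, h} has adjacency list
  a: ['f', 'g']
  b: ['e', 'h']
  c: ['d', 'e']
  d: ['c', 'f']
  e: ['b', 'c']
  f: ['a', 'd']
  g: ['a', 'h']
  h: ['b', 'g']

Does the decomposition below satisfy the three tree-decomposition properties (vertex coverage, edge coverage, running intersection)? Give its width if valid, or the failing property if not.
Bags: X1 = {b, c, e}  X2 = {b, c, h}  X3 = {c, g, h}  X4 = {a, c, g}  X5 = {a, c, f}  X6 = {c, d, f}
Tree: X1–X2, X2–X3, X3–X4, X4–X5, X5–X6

Yes; width 2.

Checking the three conditions: (i) the bags cover all of {a, b, c, d, e, f, g, h}; (ii) for each edge, some bag contains both endpoints; (iii) the bags containing any fixed vertex form a subtree. All hold, so the decomposition is valid with width 3 − 1 = 2.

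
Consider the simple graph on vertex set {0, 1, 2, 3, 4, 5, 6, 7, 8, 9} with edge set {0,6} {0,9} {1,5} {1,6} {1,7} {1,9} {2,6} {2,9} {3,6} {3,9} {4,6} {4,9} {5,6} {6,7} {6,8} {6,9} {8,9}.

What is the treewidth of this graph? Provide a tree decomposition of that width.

Treewidth 2.
One optimal decomposition is:
Bags: B1 = {1, 6, 9}  B2 = {1, 6, 7}  B3 = {2, 6, 9}  B4 = {4, 6, 9}  B5 = {3, 6, 9}  B6 = {1, 5, 6}  B7 = {0, 6, 9}  B8 = {6, 8, 9}
Tree: B1–B2, B1–B3, B1–B4, B3–B5, B2–B6, B4–B7, B3–B8

The largest bag has 3 vertices, giving width 2; this decomposition certifies tw(G) ≤ 2. On the other hand G contains the 3-clique {0, 6, 9}. A clique must lie in a single bag of any decomposition, so no decomposition can have width below 2. The upper and lower bounds meet at 2, so that is the treewidth.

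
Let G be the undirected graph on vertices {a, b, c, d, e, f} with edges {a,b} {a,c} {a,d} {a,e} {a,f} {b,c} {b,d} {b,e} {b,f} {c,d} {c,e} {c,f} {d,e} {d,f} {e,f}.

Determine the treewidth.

5

A width-5 tree decomposition is:
Bags: B1 = {a, b, c, d, e, f}
Tree: (single bag)
With just one bag of size 6, the width is 6 − 1 = 5, so tw(G) ≤ 5. For the lower bound, the 6 vertices {a, b, c, d, e, f} are pairwise adjacent, and any tree decomposition puts a clique entirely inside one bag — forcing width ≥ 5. Therefore the treewidth is 5.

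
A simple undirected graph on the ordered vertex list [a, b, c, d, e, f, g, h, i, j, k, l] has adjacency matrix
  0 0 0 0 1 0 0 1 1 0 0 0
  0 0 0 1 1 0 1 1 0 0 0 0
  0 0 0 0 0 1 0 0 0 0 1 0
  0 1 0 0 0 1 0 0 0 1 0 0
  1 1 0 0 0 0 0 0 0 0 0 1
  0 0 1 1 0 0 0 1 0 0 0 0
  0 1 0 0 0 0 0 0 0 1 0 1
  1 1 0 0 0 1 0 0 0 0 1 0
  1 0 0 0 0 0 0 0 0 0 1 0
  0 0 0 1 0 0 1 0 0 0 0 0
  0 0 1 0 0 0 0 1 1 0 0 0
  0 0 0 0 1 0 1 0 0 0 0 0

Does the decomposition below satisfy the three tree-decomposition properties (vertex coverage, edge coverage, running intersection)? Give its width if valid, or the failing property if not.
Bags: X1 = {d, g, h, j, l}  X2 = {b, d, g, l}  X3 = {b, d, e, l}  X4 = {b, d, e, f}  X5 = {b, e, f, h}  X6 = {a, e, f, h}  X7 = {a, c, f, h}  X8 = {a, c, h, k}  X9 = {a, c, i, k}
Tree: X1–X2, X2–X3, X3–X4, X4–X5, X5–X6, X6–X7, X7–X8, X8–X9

No — bags containing vertex h are not connected in the tree.

A tree decomposition must satisfy three properties: every vertex lies in some bag; for every edge, both endpoints lie together in some bag; and for every vertex, the bags containing it form a connected subtree. Here bags containing vertex h are not connected in the tree, so the decomposition is invalid.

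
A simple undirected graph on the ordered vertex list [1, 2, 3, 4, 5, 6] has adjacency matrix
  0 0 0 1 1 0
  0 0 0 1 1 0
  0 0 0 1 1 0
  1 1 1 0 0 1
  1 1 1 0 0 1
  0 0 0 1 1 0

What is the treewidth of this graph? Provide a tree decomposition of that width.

Each bag holds 3 vertices, so the decomposition has width 2, which upper-bounds the treewidth. The edges 6–4–2–5–6 form a cycle, so G is not a tree and its treewidth is at least 2. Combining the bounds, tw(G) = 2.

Treewidth 2.
One such decomposition:
Bags: B1 = {4, 5, 6}  B2 = {2, 4, 5}  B3 = {3, 4, 5}  B4 = {1, 4, 5}
Tree: B1–B2, B2–B3, B3–B4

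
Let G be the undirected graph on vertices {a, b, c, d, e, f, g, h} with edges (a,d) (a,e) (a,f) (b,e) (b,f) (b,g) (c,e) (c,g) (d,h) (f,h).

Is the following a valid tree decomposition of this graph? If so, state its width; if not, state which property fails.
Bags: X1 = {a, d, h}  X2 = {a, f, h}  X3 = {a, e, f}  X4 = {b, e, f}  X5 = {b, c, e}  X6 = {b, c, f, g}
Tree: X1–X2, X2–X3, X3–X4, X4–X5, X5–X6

No — bags containing vertex f are not connected in the tree.

A tree decomposition must satisfy three properties: every vertex lies in some bag; for every edge, both endpoints lie together in some bag; and for every vertex, the bags containing it form a connected subtree. Here bags containing vertex f are not connected in the tree, so the decomposition is invalid.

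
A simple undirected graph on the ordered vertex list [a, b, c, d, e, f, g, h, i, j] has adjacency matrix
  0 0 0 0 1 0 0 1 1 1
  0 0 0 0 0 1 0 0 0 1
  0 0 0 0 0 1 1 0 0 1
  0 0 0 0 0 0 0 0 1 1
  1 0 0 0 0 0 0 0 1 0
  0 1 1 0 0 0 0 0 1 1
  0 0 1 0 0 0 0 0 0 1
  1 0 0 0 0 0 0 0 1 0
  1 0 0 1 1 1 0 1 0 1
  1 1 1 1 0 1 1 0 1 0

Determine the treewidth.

2

A width-2 tree decomposition is:
Bags: B1 = {f, i, j}  B2 = {c, f, j}  B3 = {c, g, j}  B4 = {b, f, j}  B5 = {a, i, j}  B6 = {a, h, i}  B7 = {a, e, i}  B8 = {d, i, j}
Tree: B1–B2, B2–B3, B2–B4, B1–B5, B5–B6, B6–B7, B1–B8
Each bag holds 3 vertices, so the decomposition has width 2, which upper-bounds the treewidth. Conversely, {d, i, j} is a clique of size 3, and the vertices of any clique must share a bag in every tree decomposition; so some bag has ≥ 3 vertices and tw(G) ≥ 2. Combining the bounds, tw(G) = 2.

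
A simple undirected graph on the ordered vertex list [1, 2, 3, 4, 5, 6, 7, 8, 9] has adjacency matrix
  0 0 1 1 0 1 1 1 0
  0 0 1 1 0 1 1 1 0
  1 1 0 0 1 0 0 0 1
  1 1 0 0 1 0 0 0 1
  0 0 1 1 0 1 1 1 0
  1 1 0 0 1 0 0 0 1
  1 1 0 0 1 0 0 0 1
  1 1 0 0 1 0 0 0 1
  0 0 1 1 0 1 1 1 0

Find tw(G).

A width-4 tree decomposition is:
Bags: B1 = {1, 2, 4, 5, 9}  B2 = {1, 2, 5, 8, 9}  B3 = {1, 2, 3, 5, 9}  B4 = {1, 2, 5, 7, 9}  B5 = {1, 2, 5, 6, 9}
Tree: B1–B2, B2–B3, B3–B4, B4–B5
Every bag has size at most 5, so the width is 5 − 1 = 4 and tw(G) ≤ 4. For the lower bound: the 5 vertex sets {2,4}, {1,8}, {3,5}, {9}, {7} are disjoint, each induces a connected subgraph, and every pair is joined by at least one edge of G. Contracting each set to a single vertex therefore yields K_{5} as a minor, and since treewidth is minor-monotone, tw(G) ≥ tw(K_{5}) = 4. Therefore the treewidth is 4.

4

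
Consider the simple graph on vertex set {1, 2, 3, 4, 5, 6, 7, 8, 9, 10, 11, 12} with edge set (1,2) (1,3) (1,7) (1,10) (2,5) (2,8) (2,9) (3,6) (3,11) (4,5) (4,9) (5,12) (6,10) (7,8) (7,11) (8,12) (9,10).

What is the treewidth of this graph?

A width-3 tree decomposition is:
Bags: B1 = {3, 6, 10, 11}  B2 = {1, 3, 10, 11}  B3 = {1, 7, 10, 11}  B4 = {1, 7, 9, 10}  B5 = {1, 2, 7, 9}  B6 = {2, 7, 8, 9}  B7 = {2, 4, 8, 9}  B8 = {2, 4, 5, 8}  B9 = {4, 5, 8, 12}
Tree: B1–B2, B2–B3, B3–B4, B4–B5, B5–B6, B6–B7, B7–B8, B8–B9
Each bag holds 4 vertices, so the decomposition has width 3, which upper-bounds the treewidth. For the lower bound: the 4 vertex sets {3,6,11}, {10}, {1}, {2,7,8,9} are disjoint, each induces a connected subgraph, and every pair is joined by at least one edge of G. Contracting each set to a single vertex therefore yields K_{4} as a minor, and since treewidth is minor-monotone, tw(G) ≥ tw(K_{4}) = 3. The upper and lower bounds meet at 3, so that is the treewidth.

3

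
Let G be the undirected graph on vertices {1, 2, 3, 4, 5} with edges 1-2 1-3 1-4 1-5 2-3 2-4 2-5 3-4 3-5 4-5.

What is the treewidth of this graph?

4

A width-4 tree decomposition is:
Bags: B1 = {1, 2, 3, 4, 5}
Tree: (single bag)
With just one bag of size 5, the width is 5 − 1 = 4, so tw(G) ≤ 4. On the other hand G contains the 5-clique {1, 2, 3, 4, 5}. A clique must lie in a single bag of any decomposition, so no decomposition can have width below 4. Hence tw(G) = 4 exactly.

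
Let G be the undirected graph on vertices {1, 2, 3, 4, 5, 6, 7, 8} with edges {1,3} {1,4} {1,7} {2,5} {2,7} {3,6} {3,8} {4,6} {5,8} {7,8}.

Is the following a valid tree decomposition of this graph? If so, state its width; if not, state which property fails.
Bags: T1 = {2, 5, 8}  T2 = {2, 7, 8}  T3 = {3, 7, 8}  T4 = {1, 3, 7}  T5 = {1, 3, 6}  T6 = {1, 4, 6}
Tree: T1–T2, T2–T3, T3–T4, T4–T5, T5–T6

Every vertex of G appears in some bag (union = {1, 2, 3, 4, 5, 6, 7, 8}); every edge is covered by a bag; and for each vertex v the set of bags containing v is connected in the bag tree. The decomposition is therefore valid. The largest bag has 3 vertices, so the width is 2.

Yes; width 2.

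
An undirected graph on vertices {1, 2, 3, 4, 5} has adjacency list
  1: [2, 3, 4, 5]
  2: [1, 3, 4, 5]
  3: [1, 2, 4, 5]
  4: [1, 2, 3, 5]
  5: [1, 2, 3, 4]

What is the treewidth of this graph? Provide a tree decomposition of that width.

With just one bag of size 5, the width is 5 − 1 = 4, so tw(G) ≤ 4. Conversely, {1, 2, 3, 4, 5} is a clique of size 5, and the vertices of any clique must share a bag in every tree decomposition; so some bag has ≥ 5 vertices and tw(G) ≥ 4. Therefore the treewidth is 4.

Treewidth 4.
One optimal decomposition is:
Bags: B1 = {1, 2, 3, 4, 5}
Tree: (single bag)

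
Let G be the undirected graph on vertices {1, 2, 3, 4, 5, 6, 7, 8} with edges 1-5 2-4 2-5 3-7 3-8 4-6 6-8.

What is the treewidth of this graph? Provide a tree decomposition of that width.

Treewidth 1.
Bags: B1 = {1, 5}  B2 = {2, 5}  B3 = {2, 4}  B4 = {4, 6}  B5 = {6, 8}  B6 = {3, 8}  B7 = {3, 7}
Tree: B1–B2, B2–B3, B3–B4, B4–B5, B5–B6, B6–B7

The largest bag has 2 vertices, giving width 1; this decomposition certifies tw(G) ≤ 1. Since G has at least one edge (e.g. 1–5), it is not an edgeless graph, so tw(G) ≥ 1. Therefore the treewidth is 1.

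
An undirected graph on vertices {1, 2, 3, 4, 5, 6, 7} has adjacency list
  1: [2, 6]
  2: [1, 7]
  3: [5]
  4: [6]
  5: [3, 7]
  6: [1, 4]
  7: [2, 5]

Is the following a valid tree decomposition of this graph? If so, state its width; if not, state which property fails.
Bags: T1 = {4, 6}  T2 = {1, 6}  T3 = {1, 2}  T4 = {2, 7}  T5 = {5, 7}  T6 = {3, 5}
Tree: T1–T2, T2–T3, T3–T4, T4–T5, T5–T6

Yes; width 1.

Vertex coverage: the bags together contain {1, 2, 3, 4, 5, 6, 7}, the full vertex set. Edge coverage: each edge of G has both endpoints in at least one bag. Running intersection: for every vertex, the bags containing it form a connected subtree. All three properties hold, so this is a valid tree decomposition of width max|bag| − 1 = 1, and hence tw(G) ≤ 1.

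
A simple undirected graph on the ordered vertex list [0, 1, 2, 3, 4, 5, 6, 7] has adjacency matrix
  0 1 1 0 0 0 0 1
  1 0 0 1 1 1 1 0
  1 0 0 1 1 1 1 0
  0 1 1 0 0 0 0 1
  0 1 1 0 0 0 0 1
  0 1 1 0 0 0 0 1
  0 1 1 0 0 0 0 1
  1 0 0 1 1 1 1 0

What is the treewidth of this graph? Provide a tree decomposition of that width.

Every bag has size at most 4, so the width is 4 − 1 = 3 and tw(G) ≤ 3. For the lower bound: the 4 vertex sets {1,5}, {0,7}, {2}, {4} are disjoint, each induces a connected subgraph, and every pair is joined by at least one edge of G. Contracting each set to a single vertex therefore yields K_{4} as a minor, and since treewidth is minor-monotone, tw(G) ≥ tw(K_{4}) = 3. Hence tw(G) = 3 exactly.

Treewidth 3.
One optimal decomposition is:
Bags: B1 = {1, 2, 5, 7}  B2 = {0, 1, 2, 7}  B3 = {1, 2, 4, 7}  B4 = {1, 2, 3, 7}  B5 = {1, 2, 6, 7}
Tree: B1–B2, B2–B3, B3–B4, B4–B5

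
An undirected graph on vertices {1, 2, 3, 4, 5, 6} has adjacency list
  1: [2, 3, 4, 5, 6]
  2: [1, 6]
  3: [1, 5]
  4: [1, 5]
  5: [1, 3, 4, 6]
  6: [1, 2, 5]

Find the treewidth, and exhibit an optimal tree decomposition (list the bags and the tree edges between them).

Each bag holds 3 vertices, so the decomposition has width 2, which upper-bounds the treewidth. For the lower bound, the 3 vertices {1, 2, 6} are pairwise adjacent, and any tree decomposition puts a clique entirely inside one bag — forcing width ≥ 2. Therefore the treewidth is 2.

Treewidth 2.
One such decomposition:
Bags: B1 = {1, 5, 6}  B2 = {1, 3, 5}  B3 = {1, 4, 5}  B4 = {1, 2, 6}
Tree: B1–B2, B2–B3, B1–B4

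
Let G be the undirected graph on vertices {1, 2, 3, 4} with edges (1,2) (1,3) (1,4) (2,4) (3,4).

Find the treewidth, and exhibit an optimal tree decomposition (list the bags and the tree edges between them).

Treewidth 2.
One optimal decomposition is:
Bags: B1 = {1, 3, 4}  B2 = {1, 2, 4}
Tree: B1–B2

The largest bag has 3 vertices, giving width 2; this decomposition certifies tw(G) ≤ 2. For the lower bound, the 3 vertices {1, 2, 4} are pairwise adjacent, and any tree decomposition puts a clique entirely inside one bag — forcing width ≥ 2. The upper and lower bounds meet at 2, so that is the treewidth.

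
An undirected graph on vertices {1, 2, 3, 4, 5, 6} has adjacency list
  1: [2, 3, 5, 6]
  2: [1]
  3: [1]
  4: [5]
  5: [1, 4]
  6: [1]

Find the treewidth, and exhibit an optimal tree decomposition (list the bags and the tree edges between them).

Treewidth 1.
One optimal decomposition is:
Bags: B1 = {1, 3}  B2 = {1, 2}  B3 = {1, 5}  B4 = {1, 6}  B5 = {4, 5}
Tree: B1–B2, B2–B3, B3–B4, B3–B5

Every bag has size at most 2, so the width is 2 − 1 = 1 and tw(G) ≤ 1. Any graph with an edge has treewidth ≥ 1, and G has the edge 3–1. Hence tw(G) = 1 exactly.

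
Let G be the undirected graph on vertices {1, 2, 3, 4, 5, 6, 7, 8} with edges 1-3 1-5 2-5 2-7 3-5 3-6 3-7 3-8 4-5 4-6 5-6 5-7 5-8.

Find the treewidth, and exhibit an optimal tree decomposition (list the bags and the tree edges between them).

Treewidth 2.
One such decomposition:
Bags: B1 = {3, 5, 8}  B2 = {3, 5, 6}  B3 = {4, 5, 6}  B4 = {3, 5, 7}  B5 = {2, 5, 7}  B6 = {1, 3, 5}
Tree: B1–B2, B2–B3, B1–B4, B4–B5, B1–B6

Each bag holds 3 vertices, so the decomposition has width 2, which upper-bounds the treewidth. On the other hand G contains the 3-clique {2, 5, 7}. A clique must lie in a single bag of any decomposition, so no decomposition can have width below 2. Therefore the treewidth is 2.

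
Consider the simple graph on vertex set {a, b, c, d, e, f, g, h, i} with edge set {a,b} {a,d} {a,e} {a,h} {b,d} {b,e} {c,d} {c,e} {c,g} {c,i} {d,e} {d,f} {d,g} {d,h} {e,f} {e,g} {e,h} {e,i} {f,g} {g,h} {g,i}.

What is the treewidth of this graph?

A width-3 tree decomposition is:
Bags: B1 = {d, e, g, h}  B2 = {a, d, e, h}  B3 = {c, d, e, g}  B4 = {d, e, f, g}  B5 = {a, b, d, e}  B6 = {c, e, g, i}
Tree: B1–B2, B1–B3, B3–B4, B2–B5, B3–B6
Each bag holds 4 vertices, so the decomposition has width 3, which upper-bounds the treewidth. On the other hand G contains the 4-clique {d, e, g, h}. A clique must lie in a single bag of any decomposition, so no decomposition can have width below 3. Hence tw(G) = 3 exactly.

3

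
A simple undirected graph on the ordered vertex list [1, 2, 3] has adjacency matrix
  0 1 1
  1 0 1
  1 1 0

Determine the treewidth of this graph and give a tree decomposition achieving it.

Treewidth 2.
Bags: B1 = {1, 2, 3}
Tree: (single bag)

With just one bag of size 3, the width is 3 − 1 = 2, so tw(G) ≤ 2. On the other hand G contains the 3-clique {1, 2, 3}. A clique must lie in a single bag of any decomposition, so no decomposition can have width below 2. Hence tw(G) = 2 exactly.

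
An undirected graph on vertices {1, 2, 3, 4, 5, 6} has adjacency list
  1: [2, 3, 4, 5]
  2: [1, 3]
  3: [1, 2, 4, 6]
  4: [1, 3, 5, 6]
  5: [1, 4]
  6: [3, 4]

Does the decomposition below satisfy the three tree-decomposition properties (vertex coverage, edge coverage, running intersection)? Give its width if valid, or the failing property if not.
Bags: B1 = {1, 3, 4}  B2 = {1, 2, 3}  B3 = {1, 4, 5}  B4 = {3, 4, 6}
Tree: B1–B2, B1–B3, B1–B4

Checking the three conditions: (i) the bags cover all of {1, 2, 3, 4, 5, 6}; (ii) for each edge, some bag contains both endpoints; (iii) the bags containing any fixed vertex form a subtree. All hold, so the decomposition is valid with width 3 − 1 = 2.

Yes; width 2.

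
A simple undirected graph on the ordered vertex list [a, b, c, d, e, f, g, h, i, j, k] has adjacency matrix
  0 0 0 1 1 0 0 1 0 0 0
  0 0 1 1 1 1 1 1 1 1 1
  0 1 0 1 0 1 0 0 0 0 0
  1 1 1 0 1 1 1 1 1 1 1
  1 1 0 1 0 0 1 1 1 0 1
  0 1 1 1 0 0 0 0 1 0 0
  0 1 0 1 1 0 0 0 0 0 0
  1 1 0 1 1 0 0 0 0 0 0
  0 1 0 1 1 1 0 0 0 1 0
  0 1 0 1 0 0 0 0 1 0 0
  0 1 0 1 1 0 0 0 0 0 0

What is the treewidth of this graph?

A width-3 tree decomposition is:
Bags: B1 = {b, d, e, i}  B2 = {b, d, f, i}  B3 = {b, c, d, f}  B4 = {b, d, i, j}  B5 = {b, d, e, g}  B6 = {b, d, e, k}  B7 = {b, d, e, h}  B8 = {a, d, e, h}
Tree: B1–B2, B2–B3, B2–B4, B1–B5, B1–B6, B6–B7, B7–B8
Each bag holds 4 vertices, so the decomposition has width 3, which upper-bounds the treewidth. Conversely, {a, d, e, h} is a clique of size 4, and the vertices of any clique must share a bag in every tree decomposition; so some bag has ≥ 4 vertices and tw(G) ≥ 3. Therefore the treewidth is 3.

3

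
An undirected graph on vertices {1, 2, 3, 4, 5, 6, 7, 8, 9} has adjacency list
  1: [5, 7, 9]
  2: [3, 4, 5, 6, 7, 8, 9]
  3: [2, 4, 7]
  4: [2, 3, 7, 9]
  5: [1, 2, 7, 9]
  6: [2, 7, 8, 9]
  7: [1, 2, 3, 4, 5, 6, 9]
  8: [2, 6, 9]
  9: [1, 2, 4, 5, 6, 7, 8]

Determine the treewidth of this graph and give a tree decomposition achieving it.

Each bag holds 4 vertices, so the decomposition has width 3, which upper-bounds the treewidth. For the lower bound, the 4 vertices {1, 5, 7, 9} are pairwise adjacent, and any tree decomposition puts a clique entirely inside one bag — forcing width ≥ 3. Hence tw(G) = 3 exactly.

Treewidth 3.
One optimal decomposition is:
Bags: B1 = {1, 5, 7, 9}  B2 = {2, 5, 7, 9}  B3 = {2, 4, 7, 9}  B4 = {2, 3, 4, 7}  B5 = {2, 6, 7, 9}  B6 = {2, 6, 8, 9}
Tree: B1–B2, B2–B3, B3–B4, B3–B5, B5–B6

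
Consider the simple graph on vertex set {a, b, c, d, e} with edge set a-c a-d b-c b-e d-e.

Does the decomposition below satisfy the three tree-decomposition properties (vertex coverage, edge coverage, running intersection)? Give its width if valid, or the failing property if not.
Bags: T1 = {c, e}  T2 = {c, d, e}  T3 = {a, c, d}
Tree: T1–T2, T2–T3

A tree decomposition must satisfy three properties: every vertex lies in some bag; for every edge, both endpoints lie together in some bag; and for every vertex, the bags containing it form a connected subtree. Here vertex b appears in no bag, so the decomposition is invalid.

No — vertex b appears in no bag.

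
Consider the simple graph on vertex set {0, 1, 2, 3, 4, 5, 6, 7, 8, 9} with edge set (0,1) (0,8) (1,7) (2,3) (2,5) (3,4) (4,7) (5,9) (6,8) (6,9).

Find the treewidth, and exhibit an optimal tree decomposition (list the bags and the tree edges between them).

Treewidth 2.
One optimal decomposition is:
Bags: B1 = {1, 4, 7}  B2 = {0, 1, 4}  B3 = {0, 4, 8}  B4 = {4, 6, 8}  B5 = {4, 6, 9}  B6 = {4, 5, 9}  B7 = {2, 4, 5}  B8 = {2, 3, 4}
Tree: B1–B2, B2–B3, B3–B4, B4–B5, B5–B6, B6–B7, B7–B8

Every bag has size at most 3, so the width is 3 − 1 = 2 and tw(G) ≤ 2. Since 4–7–1–0–8–6–9–5–2–3–4 is a cycle in G, G is not acyclic. Forests are exactly the graphs of treewidth ≤ 1, so tw(G) ≥ 2. Combining the bounds, tw(G) = 2.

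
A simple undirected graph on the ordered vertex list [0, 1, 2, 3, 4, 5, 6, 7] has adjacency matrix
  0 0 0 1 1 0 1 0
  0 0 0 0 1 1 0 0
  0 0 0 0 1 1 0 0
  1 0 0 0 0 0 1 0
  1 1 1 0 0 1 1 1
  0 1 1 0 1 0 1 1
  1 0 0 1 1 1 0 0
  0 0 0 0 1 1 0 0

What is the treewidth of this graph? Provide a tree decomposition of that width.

Treewidth 2.
Bags: B1 = {4, 5, 6}  B2 = {0, 4, 6}  B3 = {4, 5, 7}  B4 = {0, 3, 6}  B5 = {1, 4, 5}  B6 = {2, 4, 5}
Tree: B1–B2, B1–B3, B2–B4, B1–B5, B3–B6

Each bag holds 3 vertices, so the decomposition has width 2, which upper-bounds the treewidth. For the lower bound, the 3 vertices {0, 3, 6} are pairwise adjacent, and any tree decomposition puts a clique entirely inside one bag — forcing width ≥ 2. Therefore the treewidth is 2.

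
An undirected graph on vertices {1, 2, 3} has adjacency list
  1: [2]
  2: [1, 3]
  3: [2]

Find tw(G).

A width-1 tree decomposition is:
Bags: B1 = {1, 2}  B2 = {2, 3}
Tree: B1–B2
The largest bag has 2 vertices, giving width 1; this decomposition certifies tw(G) ≤ 1. G has an edge, so its treewidth is at least 1. Combining the bounds, tw(G) = 1.

1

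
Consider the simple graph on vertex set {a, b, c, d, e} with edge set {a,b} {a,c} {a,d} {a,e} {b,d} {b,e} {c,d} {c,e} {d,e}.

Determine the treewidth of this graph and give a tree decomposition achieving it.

Every bag has size at most 4, so the width is 4 − 1 = 3 and tw(G) ≤ 3. For the lower bound, the 4 vertices {a, c, d, e} are pairwise adjacent, and any tree decomposition puts a clique entirely inside one bag — forcing width ≥ 3. The upper and lower bounds meet at 3, so that is the treewidth.

Treewidth 3.
One optimal decomposition is:
Bags: B1 = {a, c, d, e}  B2 = {a, b, d, e}
Tree: B1–B2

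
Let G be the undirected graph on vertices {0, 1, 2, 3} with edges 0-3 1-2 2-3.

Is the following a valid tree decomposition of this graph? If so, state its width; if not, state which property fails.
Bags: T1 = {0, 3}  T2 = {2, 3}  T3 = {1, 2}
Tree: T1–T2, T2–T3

Every vertex of G appears in some bag (union = {0, 1, 2, 3}); every edge is covered by a bag; and for each vertex v the set of bags containing v is connected in the bag tree. The decomposition is therefore valid. The largest bag has 2 vertices, so the width is 1.

Yes; width 1.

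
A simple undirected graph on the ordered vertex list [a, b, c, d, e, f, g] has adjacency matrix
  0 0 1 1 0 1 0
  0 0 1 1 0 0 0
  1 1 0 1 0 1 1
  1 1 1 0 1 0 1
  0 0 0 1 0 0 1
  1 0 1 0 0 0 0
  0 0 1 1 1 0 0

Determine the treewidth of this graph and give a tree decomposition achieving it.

Every bag has size at most 3, so the width is 3 − 1 = 2 and tw(G) ≤ 2. On the other hand G contains the 3-clique {d, e, g}. A clique must lie in a single bag of any decomposition, so no decomposition can have width below 2. The upper and lower bounds meet at 2, so that is the treewidth.

Treewidth 2.
One such decomposition:
Bags: B1 = {a, c, d}  B2 = {a, c, f}  B3 = {c, d, g}  B4 = {d, e, g}  B5 = {b, c, d}
Tree: B1–B2, B1–B3, B3–B4, B1–B5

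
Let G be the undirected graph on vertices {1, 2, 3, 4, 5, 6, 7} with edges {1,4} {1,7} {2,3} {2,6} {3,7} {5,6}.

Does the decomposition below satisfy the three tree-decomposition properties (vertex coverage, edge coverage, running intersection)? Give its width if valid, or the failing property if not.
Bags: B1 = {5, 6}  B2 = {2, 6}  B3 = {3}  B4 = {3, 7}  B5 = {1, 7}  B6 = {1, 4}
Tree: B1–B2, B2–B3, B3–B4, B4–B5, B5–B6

No — edge (2,3) lies in no bag.

A tree decomposition must satisfy three properties: every vertex lies in some bag; for every edge, both endpoints lie together in some bag; and for every vertex, the bags containing it form a connected subtree. Here edge (2,3) lies in no bag, so the decomposition is invalid.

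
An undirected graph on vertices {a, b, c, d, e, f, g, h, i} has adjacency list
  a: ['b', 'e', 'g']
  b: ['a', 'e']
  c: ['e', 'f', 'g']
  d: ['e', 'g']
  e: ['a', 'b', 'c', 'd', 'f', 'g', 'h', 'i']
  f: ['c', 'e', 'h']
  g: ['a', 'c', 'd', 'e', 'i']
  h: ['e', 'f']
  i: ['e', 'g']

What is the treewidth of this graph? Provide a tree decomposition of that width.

The largest bag has 3 vertices, giving width 2; this decomposition certifies tw(G) ≤ 2. For the lower bound, the 3 vertices {d, e, g} are pairwise adjacent, and any tree decomposition puts a clique entirely inside one bag — forcing width ≥ 2. Combining the bounds, tw(G) = 2.

Treewidth 2.
Bags: B1 = {c, e, g}  B2 = {d, e, g}  B3 = {a, e, g}  B4 = {c, e, f}  B5 = {e, f, h}  B6 = {e, g, i}  B7 = {a, b, e}
Tree: B1–B2, B1–B3, B1–B4, B4–B5, B3–B6, B3–B7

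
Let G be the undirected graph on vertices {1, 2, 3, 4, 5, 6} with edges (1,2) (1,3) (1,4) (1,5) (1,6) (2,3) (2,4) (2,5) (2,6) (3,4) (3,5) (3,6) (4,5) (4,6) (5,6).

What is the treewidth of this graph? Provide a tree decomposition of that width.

A single bag containing all 6 vertices is trivially a valid decomposition of width 5. On the other hand G contains the 6-clique {1, 2, 3, 4, 5, 6}. A clique must lie in a single bag of any decomposition, so no decomposition can have width below 5. Combining the bounds, tw(G) = 5.

Treewidth 5.
Bags: B1 = {1, 2, 3, 4, 5, 6}
Tree: (single bag)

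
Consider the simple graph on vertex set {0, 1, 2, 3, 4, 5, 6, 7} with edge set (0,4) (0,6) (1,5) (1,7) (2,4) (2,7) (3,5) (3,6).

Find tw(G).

A width-2 tree decomposition is:
Bags: B1 = {2, 4, 7}  B2 = {0, 4, 7}  B3 = {0, 6, 7}  B4 = {3, 6, 7}  B5 = {3, 5, 7}  B6 = {1, 5, 7}
Tree: B1–B2, B2–B3, B3–B4, B4–B5, B5–B6
The largest bag has 3 vertices, giving width 2; this decomposition certifies tw(G) ≤ 2. The edges 7–2–4–0–6–3–5–1–7 form a cycle, so G is not a tree and its treewidth is at least 2. Therefore the treewidth is 2.

2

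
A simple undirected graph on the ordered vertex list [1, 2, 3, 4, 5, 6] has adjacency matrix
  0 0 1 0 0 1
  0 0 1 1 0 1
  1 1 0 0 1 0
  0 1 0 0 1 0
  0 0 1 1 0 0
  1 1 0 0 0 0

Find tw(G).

A width-2 tree decomposition is:
Bags: B1 = {1, 3, 6}  B2 = {2, 3, 6}  B3 = {2, 3, 5}  B4 = {2, 4, 5}
Tree: B1–B2, B2–B3, B3–B4
Each bag holds 3 vertices, so the decomposition has width 2, which upper-bounds the treewidth. The edges 1–6–2–3–1 form a cycle, so G is not a tree and its treewidth is at least 2. Hence tw(G) = 2 exactly.

2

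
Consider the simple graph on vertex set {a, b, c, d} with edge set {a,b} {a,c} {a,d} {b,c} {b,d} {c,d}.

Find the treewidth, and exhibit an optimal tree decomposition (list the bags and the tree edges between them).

Treewidth 3.
One optimal decomposition is:
Bags: B1 = {a, b, c, d}
Tree: (single bag)

With just one bag of size 4, the width is 4 − 1 = 3, so tw(G) ≤ 3. Conversely, {a, b, c, d} is a clique of size 4, and the vertices of any clique must share a bag in every tree decomposition; so some bag has ≥ 4 vertices and tw(G) ≥ 3. Hence tw(G) = 3 exactly.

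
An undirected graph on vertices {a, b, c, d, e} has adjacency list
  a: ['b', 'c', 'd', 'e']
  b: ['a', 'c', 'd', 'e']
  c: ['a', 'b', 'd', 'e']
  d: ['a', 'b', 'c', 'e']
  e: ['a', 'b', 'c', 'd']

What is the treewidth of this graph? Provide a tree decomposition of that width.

Treewidth 4.
Bags: B1 = {a, b, c, d, e}
Tree: (single bag)

A single bag containing all 5 vertices is trivially a valid decomposition of width 4. Conversely, {a, b, c, d, e} is a clique of size 5, and the vertices of any clique must share a bag in every tree decomposition; so some bag has ≥ 5 vertices and tw(G) ≥ 4. Therefore the treewidth is 4.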